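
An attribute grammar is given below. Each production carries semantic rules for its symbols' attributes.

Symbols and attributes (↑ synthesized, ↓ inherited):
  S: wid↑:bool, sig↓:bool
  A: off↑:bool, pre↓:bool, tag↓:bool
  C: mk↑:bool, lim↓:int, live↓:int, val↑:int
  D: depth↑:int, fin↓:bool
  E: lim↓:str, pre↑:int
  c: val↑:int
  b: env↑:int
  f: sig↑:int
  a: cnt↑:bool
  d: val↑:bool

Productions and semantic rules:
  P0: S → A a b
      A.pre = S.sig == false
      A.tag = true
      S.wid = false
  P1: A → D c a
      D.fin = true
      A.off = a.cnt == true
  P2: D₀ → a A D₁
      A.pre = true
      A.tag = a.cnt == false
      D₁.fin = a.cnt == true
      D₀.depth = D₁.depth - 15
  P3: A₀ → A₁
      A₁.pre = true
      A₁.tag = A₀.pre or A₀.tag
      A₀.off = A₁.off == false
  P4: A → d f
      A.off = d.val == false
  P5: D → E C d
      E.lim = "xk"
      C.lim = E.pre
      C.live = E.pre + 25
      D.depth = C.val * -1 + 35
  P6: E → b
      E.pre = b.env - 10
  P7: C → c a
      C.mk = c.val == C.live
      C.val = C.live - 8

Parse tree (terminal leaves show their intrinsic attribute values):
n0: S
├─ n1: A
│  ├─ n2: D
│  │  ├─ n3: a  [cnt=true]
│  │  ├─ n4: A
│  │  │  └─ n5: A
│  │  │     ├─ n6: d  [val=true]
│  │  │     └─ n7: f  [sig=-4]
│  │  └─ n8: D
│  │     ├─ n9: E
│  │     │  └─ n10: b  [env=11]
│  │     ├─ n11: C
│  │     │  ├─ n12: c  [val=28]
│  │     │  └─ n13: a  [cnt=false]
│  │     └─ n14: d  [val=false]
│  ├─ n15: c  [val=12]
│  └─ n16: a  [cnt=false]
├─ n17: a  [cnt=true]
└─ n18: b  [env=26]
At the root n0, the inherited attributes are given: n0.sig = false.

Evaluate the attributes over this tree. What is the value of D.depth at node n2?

1. n0.sig = false  [given at root]
2. n1.pre = true  [S.sig == false]
3. n1.tag = true  [true]
4. n2.fin = true  [true]
5. n3.cnt = true  [terminal]
6. n4.pre = true  [true]
7. n4.tag = false  [a.cnt == false]
8. n5.pre = true  [true]
9. n5.tag = true  [A₀.pre or A₀.tag]
10. n6.val = true  [terminal]
11. n7.sig = -4  [terminal]
12. n5.off = false  [d.val == false]
13. n4.off = true  [A₁.off == false]
14. n8.fin = true  [a.cnt == true]
15. n9.lim = "xk"  ["xk"]
16. n10.env = 11  [terminal]
17. n9.pre = 1  [b.env - 10]
18. n11.lim = 1  [E.pre]
19. n11.live = 26  [E.pre + 25]
20. n12.val = 28  [terminal]
21. n13.cnt = false  [terminal]
22. n11.mk = false  [c.val == C.live]
23. n11.val = 18  [C.live - 8]
24. n14.val = false  [terminal]
25. n8.depth = 17  [C.val * -1 + 35]
26. n2.depth = 2  [D₁.depth - 15]
27. n15.val = 12  [terminal]
28. n16.cnt = false  [terminal]
29. n1.off = false  [a.cnt == true]
30. n17.cnt = true  [terminal]
31. n18.env = 26  [terminal]
32. n0.wid = false  [false]

2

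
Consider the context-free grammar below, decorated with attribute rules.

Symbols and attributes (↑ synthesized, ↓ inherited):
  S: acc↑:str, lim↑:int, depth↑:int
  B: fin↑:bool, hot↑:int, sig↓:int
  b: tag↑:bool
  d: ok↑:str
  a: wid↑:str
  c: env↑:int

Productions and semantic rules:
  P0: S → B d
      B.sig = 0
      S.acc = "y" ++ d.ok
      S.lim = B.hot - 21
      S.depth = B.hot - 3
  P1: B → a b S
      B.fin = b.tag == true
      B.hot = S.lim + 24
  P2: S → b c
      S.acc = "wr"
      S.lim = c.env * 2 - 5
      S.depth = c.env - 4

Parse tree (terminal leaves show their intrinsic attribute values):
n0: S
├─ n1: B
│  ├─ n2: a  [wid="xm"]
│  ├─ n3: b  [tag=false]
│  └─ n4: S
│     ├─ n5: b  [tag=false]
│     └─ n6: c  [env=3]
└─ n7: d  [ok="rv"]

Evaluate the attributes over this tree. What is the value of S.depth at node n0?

22

1. n1.sig = 0  [0]
2. n2.wid = "xm"  [terminal]
3. n3.tag = false  [terminal]
4. n5.tag = false  [terminal]
5. n6.env = 3  [terminal]
6. n4.acc = "wr"  ["wr"]
7. n4.lim = 1  [c.env * 2 - 5]
8. n4.depth = -1  [c.env - 4]
9. n1.fin = false  [b.tag == true]
10. n1.hot = 25  [S.lim + 24]
11. n7.ok = "rv"  [terminal]
12. n0.acc = "yrv"  ["y" ++ d.ok]
13. n0.lim = 4  [B.hot - 21]
14. n0.depth = 22  [B.hot - 3]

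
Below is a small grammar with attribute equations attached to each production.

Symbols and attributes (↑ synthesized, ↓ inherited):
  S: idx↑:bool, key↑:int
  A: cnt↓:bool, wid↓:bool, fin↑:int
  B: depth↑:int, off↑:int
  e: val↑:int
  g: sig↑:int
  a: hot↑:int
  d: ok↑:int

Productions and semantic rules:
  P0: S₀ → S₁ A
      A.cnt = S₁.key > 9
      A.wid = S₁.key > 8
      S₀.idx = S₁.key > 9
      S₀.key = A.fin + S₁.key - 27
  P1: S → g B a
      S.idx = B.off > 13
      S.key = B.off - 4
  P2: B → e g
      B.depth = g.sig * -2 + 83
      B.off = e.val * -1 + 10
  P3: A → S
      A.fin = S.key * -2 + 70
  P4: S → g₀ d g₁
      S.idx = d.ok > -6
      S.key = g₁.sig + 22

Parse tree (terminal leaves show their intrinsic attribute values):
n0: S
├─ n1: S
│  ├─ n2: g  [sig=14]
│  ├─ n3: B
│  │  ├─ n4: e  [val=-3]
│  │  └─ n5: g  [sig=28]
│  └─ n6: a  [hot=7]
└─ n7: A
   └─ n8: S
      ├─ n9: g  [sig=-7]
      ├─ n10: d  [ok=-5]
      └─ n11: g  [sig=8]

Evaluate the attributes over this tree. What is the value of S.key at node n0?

-8

1. n2.sig = 14  [terminal]
2. n4.val = -3  [terminal]
3. n5.sig = 28  [terminal]
4. n3.depth = 27  [g.sig * -2 + 83]
5. n3.off = 13  [e.val * -1 + 10]
6. n6.hot = 7  [terminal]
7. n1.idx = false  [B.off > 13]
8. n1.key = 9  [B.off - 4]
9. n7.cnt = false  [S₁.key > 9]
10. n7.wid = true  [S₁.key > 8]
11. n9.sig = -7  [terminal]
12. n10.ok = -5  [terminal]
13. n11.sig = 8  [terminal]
14. n8.idx = true  [d.ok > -6]
15. n8.key = 30  [g₁.sig + 22]
16. n7.fin = 10  [S.key * -2 + 70]
17. n0.idx = false  [S₁.key > 9]
18. n0.key = -8  [A.fin + S₁.key - 27]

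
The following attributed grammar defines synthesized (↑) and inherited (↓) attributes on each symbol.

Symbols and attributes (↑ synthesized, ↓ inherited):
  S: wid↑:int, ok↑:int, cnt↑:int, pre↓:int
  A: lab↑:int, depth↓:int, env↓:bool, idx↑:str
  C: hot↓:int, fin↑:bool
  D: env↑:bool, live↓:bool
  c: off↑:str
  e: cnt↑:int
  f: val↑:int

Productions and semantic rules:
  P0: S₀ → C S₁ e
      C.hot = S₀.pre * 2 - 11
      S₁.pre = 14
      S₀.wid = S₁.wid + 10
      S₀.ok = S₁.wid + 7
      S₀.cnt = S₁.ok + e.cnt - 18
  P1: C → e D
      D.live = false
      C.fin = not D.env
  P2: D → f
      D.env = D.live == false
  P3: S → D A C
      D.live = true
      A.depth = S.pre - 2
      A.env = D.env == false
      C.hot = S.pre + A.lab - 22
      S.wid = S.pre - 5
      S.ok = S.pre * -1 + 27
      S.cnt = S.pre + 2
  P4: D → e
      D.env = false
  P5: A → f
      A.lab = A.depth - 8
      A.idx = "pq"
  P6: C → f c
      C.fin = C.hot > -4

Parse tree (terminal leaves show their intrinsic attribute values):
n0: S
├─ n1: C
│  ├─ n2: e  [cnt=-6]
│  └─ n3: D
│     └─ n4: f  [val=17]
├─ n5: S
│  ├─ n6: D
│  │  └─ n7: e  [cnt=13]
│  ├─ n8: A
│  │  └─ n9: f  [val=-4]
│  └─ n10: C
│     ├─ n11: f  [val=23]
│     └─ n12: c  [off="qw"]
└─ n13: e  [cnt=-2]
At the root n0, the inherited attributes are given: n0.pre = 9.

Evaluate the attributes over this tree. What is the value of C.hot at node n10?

1. n0.pre = 9  [given at root]
2. n1.hot = 7  [S₀.pre * 2 - 11]
3. n2.cnt = -6  [terminal]
4. n3.live = false  [false]
5. n4.val = 17  [terminal]
6. n3.env = true  [D.live == false]
7. n1.fin = false  [not D.env]
8. n5.pre = 14  [14]
9. n6.live = true  [true]
10. n7.cnt = 13  [terminal]
11. n6.env = false  [false]
12. n8.depth = 12  [S.pre - 2]
13. n8.env = true  [D.env == false]
14. n9.val = -4  [terminal]
15. n8.lab = 4  [A.depth - 8]
16. n8.idx = "pq"  ["pq"]
17. n10.hot = -4  [S.pre + A.lab - 22]
18. n11.val = 23  [terminal]
19. n12.off = "qw"  [terminal]
20. n10.fin = false  [C.hot > -4]
21. n5.wid = 9  [S.pre - 5]
22. n5.ok = 13  [S.pre * -1 + 27]
23. n5.cnt = 16  [S.pre + 2]
24. n13.cnt = -2  [terminal]
25. n0.wid = 19  [S₁.wid + 10]
26. n0.ok = 16  [S₁.wid + 7]
27. n0.cnt = -7  [S₁.ok + e.cnt - 18]

-4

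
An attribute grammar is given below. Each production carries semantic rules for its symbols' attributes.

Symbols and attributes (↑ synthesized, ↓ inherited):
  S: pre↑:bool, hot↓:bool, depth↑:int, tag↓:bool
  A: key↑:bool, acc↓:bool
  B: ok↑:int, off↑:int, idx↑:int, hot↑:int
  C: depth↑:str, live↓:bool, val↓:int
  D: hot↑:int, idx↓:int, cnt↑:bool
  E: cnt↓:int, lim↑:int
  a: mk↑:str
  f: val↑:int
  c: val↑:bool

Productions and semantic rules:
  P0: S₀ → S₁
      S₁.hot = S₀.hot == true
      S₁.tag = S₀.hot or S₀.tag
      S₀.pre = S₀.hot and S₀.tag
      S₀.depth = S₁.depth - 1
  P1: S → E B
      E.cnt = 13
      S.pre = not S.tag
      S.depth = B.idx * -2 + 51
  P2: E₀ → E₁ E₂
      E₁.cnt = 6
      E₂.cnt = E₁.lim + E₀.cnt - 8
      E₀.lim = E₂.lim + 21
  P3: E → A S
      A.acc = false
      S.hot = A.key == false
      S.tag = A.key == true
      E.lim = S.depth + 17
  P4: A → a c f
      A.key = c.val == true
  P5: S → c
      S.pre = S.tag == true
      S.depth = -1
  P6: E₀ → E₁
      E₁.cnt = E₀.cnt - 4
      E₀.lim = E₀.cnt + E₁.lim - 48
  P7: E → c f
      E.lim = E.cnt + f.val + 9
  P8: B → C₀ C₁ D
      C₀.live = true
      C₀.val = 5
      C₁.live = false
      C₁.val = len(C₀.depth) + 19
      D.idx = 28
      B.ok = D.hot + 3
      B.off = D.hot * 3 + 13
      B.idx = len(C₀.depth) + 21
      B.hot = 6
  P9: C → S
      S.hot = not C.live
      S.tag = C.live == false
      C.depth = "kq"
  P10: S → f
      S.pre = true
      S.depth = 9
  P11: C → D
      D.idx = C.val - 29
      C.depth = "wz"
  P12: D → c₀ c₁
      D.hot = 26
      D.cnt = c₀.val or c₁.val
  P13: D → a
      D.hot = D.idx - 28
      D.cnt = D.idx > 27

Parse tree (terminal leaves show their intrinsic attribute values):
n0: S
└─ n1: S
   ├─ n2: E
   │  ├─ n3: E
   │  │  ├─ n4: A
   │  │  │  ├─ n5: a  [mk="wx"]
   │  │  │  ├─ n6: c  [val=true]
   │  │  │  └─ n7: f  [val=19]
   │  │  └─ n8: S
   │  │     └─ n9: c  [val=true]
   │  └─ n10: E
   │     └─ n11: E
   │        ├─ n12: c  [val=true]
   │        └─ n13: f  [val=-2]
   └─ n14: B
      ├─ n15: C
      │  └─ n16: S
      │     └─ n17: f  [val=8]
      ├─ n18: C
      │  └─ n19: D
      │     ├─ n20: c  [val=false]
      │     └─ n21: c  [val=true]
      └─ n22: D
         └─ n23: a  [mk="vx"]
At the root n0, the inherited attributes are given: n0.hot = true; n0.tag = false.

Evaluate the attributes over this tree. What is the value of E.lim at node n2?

18

1. n0.hot = true  [given at root]
2. n0.tag = false  [given at root]
3. n1.hot = true  [S₀.hot == true]
4. n1.tag = true  [S₀.hot or S₀.tag]
5. n2.cnt = 13  [13]
6. n3.cnt = 6  [6]
7. n4.acc = false  [false]
8. n5.mk = "wx"  [terminal]
9. n6.val = true  [terminal]
10. n7.val = 19  [terminal]
11. n4.key = true  [c.val == true]
12. n8.hot = false  [A.key == false]
13. n8.tag = true  [A.key == true]
14. n9.val = true  [terminal]
15. n8.pre = true  [S.tag == true]
16. n8.depth = -1  [-1]
17. n3.lim = 16  [S.depth + 17]
18. n10.cnt = 21  [E₁.lim + E₀.cnt - 8]
19. n11.cnt = 17  [E₀.cnt - 4]
20. n12.val = true  [terminal]
21. n13.val = -2  [terminal]
22. n11.lim = 24  [E.cnt + f.val + 9]
23. n10.lim = -3  [E₀.cnt + E₁.lim - 48]
24. n2.lim = 18  [E₂.lim + 21]
25. n15.live = true  [true]
26. n15.val = 5  [5]
27. n16.hot = false  [not C.live]
28. n16.tag = false  [C.live == false]
29. n17.val = 8  [terminal]
30. n16.pre = true  [true]
31. n16.depth = 9  [9]
32. n15.depth = "kq"  ["kq"]
33. n18.live = false  [false]
34. n18.val = 21  [len(C₀.depth) + 19]
35. n19.idx = -8  [C.val - 29]
36. n20.val = false  [terminal]
37. n21.val = true  [terminal]
38. n19.hot = 26  [26]
39. n19.cnt = true  [c₀.val or c₁.val]
40. n18.depth = "wz"  ["wz"]
41. n22.idx = 28  [28]
42. n23.mk = "vx"  [terminal]
43. n22.hot = 0  [D.idx - 28]
44. n22.cnt = true  [D.idx > 27]
45. n14.ok = 3  [D.hot + 3]
46. n14.off = 13  [D.hot * 3 + 13]
47. n14.idx = 23  [len(C₀.depth) + 21]
48. n14.hot = 6  [6]
49. n1.pre = false  [not S.tag]
50. n1.depth = 5  [B.idx * -2 + 51]
51. n0.pre = false  [S₀.hot and S₀.tag]
52. n0.depth = 4  [S₁.depth - 1]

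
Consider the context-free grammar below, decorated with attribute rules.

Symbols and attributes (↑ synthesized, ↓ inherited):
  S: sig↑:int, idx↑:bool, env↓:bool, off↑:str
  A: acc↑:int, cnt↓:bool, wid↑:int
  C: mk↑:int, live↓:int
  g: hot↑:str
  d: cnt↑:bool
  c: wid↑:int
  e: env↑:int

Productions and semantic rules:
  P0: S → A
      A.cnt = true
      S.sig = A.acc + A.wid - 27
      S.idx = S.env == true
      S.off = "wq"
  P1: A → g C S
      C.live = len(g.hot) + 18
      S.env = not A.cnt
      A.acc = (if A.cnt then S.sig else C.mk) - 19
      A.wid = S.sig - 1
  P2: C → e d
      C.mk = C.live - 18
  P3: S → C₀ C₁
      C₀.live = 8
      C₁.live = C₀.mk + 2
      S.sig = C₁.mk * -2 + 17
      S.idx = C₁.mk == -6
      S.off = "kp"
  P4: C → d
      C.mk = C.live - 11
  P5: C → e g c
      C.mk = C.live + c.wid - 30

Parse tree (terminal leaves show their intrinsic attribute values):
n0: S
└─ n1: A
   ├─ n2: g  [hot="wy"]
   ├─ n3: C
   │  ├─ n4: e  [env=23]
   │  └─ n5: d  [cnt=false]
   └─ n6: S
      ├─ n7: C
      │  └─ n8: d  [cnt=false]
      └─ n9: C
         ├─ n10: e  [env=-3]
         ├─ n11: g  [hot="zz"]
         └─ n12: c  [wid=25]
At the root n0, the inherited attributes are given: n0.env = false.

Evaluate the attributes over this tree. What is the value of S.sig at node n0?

11

1. n0.env = false  [given at root]
2. n1.cnt = true  [true]
3. n2.hot = "wy"  [terminal]
4. n3.live = 20  [len(g.hot) + 18]
5. n4.env = 23  [terminal]
6. n5.cnt = false  [terminal]
7. n3.mk = 2  [C.live - 18]
8. n6.env = false  [not A.cnt]
9. n7.live = 8  [8]
10. n8.cnt = false  [terminal]
11. n7.mk = -3  [C.live - 11]
12. n9.live = -1  [C₀.mk + 2]
13. n10.env = -3  [terminal]
14. n11.hot = "zz"  [terminal]
15. n12.wid = 25  [terminal]
16. n9.mk = -6  [C.live + c.wid - 30]
17. n6.sig = 29  [C₁.mk * -2 + 17]
18. n6.idx = true  [C₁.mk == -6]
19. n6.off = "kp"  ["kp"]
20. n1.acc = 10  [(if A.cnt then S.sig else C.mk) - 19]
21. n1.wid = 28  [S.sig - 1]
22. n0.sig = 11  [A.acc + A.wid - 27]
23. n0.idx = false  [S.env == true]
24. n0.off = "wq"  ["wq"]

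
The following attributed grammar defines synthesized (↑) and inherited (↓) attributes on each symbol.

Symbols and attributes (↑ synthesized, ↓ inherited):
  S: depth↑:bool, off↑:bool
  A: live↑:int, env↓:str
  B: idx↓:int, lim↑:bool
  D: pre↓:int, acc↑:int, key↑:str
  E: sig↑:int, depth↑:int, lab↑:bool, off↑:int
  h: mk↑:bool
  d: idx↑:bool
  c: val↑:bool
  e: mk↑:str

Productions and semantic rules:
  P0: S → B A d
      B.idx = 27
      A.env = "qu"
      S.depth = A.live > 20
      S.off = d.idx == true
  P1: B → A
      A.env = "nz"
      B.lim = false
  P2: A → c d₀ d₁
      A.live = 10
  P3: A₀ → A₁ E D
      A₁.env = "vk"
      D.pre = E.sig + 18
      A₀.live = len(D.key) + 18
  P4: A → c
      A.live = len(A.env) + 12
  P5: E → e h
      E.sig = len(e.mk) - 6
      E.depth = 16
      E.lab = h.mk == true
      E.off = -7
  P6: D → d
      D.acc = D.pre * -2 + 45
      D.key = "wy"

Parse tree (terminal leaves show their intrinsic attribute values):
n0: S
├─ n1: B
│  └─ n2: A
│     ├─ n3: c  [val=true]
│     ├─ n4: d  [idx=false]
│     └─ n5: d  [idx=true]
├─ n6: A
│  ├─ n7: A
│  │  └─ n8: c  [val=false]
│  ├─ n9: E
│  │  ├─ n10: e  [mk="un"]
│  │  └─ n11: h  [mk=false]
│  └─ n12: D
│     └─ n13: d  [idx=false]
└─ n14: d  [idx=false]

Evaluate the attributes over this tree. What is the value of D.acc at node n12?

17

1. n1.idx = 27  [27]
2. n2.env = "nz"  ["nz"]
3. n3.val = true  [terminal]
4. n4.idx = false  [terminal]
5. n5.idx = true  [terminal]
6. n2.live = 10  [10]
7. n1.lim = false  [false]
8. n6.env = "qu"  ["qu"]
9. n7.env = "vk"  ["vk"]
10. n8.val = false  [terminal]
11. n7.live = 14  [len(A.env) + 12]
12. n10.mk = "un"  [terminal]
13. n11.mk = false  [terminal]
14. n9.sig = -4  [len(e.mk) - 6]
15. n9.depth = 16  [16]
16. n9.lab = false  [h.mk == true]
17. n9.off = -7  [-7]
18. n12.pre = 14  [E.sig + 18]
19. n13.idx = false  [terminal]
20. n12.acc = 17  [D.pre * -2 + 45]
21. n12.key = "wy"  ["wy"]
22. n6.live = 20  [len(D.key) + 18]
23. n14.idx = false  [terminal]
24. n0.depth = false  [A.live > 20]
25. n0.off = false  [d.idx == true]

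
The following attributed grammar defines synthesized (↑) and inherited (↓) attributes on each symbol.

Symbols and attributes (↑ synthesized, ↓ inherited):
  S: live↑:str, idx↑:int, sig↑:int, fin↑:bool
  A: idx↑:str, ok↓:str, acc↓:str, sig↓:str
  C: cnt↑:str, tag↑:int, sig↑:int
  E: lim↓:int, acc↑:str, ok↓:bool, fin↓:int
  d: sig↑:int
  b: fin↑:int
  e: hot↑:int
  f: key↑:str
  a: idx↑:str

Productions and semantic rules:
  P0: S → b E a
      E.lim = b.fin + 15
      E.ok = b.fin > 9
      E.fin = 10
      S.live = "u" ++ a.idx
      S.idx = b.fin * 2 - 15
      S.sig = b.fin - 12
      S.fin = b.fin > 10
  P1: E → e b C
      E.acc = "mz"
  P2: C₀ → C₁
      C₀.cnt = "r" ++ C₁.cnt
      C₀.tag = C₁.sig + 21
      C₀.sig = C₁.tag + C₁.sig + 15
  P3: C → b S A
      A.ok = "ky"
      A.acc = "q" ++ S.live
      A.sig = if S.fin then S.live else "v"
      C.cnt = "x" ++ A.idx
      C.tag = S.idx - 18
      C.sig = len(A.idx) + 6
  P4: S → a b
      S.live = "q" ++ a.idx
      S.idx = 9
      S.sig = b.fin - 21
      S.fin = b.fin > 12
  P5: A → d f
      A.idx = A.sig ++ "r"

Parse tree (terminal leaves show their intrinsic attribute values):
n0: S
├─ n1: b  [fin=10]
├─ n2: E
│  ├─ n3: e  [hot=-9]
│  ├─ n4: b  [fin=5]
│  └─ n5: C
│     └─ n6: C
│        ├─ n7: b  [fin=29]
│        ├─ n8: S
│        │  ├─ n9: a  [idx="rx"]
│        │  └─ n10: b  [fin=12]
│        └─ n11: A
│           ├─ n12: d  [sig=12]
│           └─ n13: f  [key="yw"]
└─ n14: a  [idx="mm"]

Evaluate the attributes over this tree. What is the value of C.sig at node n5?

1. n1.fin = 10  [terminal]
2. n2.lim = 25  [b.fin + 15]
3. n2.ok = true  [b.fin > 9]
4. n2.fin = 10  [10]
5. n3.hot = -9  [terminal]
6. n4.fin = 5  [terminal]
7. n7.fin = 29  [terminal]
8. n9.idx = "rx"  [terminal]
9. n10.fin = 12  [terminal]
10. n8.live = "qrx"  ["q" ++ a.idx]
11. n8.idx = 9  [9]
12. n8.sig = -9  [b.fin - 21]
13. n8.fin = false  [b.fin > 12]
14. n11.ok = "ky"  ["ky"]
15. n11.acc = "qqrx"  ["q" ++ S.live]
16. n11.sig = "v"  [if S.fin then S.live else "v"]
17. n12.sig = 12  [terminal]
18. n13.key = "yw"  [terminal]
19. n11.idx = "vr"  [A.sig ++ "r"]
20. n6.cnt = "xvr"  ["x" ++ A.idx]
21. n6.tag = -9  [S.idx - 18]
22. n6.sig = 8  [len(A.idx) + 6]
23. n5.cnt = "rxvr"  ["r" ++ C₁.cnt]
24. n5.tag = 29  [C₁.sig + 21]
25. n5.sig = 14  [C₁.tag + C₁.sig + 15]
26. n2.acc = "mz"  ["mz"]
27. n14.idx = "mm"  [terminal]
28. n0.live = "umm"  ["u" ++ a.idx]
29. n0.idx = 5  [b.fin * 2 - 15]
30. n0.sig = -2  [b.fin - 12]
31. n0.fin = false  [b.fin > 10]

14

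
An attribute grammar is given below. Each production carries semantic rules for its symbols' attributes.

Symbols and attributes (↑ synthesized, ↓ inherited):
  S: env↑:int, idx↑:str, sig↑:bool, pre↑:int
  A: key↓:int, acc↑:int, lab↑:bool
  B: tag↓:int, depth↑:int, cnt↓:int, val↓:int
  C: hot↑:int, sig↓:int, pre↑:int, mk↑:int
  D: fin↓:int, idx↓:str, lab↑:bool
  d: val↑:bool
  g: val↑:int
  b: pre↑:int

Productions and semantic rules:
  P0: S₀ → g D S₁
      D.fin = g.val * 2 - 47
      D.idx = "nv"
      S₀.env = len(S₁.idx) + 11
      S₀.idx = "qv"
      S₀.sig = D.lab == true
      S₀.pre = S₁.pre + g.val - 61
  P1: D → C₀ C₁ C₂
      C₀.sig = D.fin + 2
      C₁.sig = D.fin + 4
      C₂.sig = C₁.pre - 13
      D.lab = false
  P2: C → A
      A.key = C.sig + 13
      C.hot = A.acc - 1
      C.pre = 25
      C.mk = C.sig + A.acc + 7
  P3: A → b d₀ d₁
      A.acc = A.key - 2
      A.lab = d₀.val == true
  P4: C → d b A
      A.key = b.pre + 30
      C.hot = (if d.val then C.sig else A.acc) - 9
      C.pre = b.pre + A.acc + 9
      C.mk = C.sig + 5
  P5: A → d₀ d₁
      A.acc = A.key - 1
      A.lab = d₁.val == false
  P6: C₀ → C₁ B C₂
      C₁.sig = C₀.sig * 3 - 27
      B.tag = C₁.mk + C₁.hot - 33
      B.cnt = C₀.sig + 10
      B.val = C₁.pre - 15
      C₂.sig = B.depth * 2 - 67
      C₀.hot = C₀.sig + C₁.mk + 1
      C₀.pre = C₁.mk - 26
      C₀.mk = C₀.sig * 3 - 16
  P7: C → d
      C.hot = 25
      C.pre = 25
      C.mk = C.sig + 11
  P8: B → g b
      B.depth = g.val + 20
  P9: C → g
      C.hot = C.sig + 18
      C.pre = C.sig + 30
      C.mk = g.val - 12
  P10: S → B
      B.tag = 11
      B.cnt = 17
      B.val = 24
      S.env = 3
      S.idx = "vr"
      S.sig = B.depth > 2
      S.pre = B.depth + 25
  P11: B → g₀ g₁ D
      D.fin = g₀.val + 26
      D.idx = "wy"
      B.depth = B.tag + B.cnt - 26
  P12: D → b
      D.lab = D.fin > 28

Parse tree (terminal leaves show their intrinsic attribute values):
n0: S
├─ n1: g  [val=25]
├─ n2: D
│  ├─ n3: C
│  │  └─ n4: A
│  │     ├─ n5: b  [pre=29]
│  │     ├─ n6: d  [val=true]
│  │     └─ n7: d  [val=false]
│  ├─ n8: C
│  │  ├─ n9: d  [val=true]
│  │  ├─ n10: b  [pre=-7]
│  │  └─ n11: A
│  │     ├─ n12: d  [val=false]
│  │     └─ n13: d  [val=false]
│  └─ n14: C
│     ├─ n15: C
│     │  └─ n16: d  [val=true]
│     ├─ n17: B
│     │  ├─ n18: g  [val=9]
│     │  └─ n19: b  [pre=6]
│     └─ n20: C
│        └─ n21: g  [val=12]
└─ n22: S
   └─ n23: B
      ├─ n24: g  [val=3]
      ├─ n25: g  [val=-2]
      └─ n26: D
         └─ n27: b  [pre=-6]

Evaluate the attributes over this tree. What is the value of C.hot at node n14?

1. n1.val = 25  [terminal]
2. n2.fin = 3  [g.val * 2 - 47]
3. n2.idx = "nv"  ["nv"]
4. n3.sig = 5  [D.fin + 2]
5. n4.key = 18  [C.sig + 13]
6. n5.pre = 29  [terminal]
7. n6.val = true  [terminal]
8. n7.val = false  [terminal]
9. n4.acc = 16  [A.key - 2]
10. n4.lab = true  [d₀.val == true]
11. n3.hot = 15  [A.acc - 1]
12. n3.pre = 25  [25]
13. n3.mk = 28  [C.sig + A.acc + 7]
14. n8.sig = 7  [D.fin + 4]
15. n9.val = true  [terminal]
16. n10.pre = -7  [terminal]
17. n11.key = 23  [b.pre + 30]
18. n12.val = false  [terminal]
19. n13.val = false  [terminal]
20. n11.acc = 22  [A.key - 1]
21. n11.lab = true  [d₁.val == false]
22. n8.hot = -2  [(if d.val then C.sig else A.acc) - 9]
23. n8.pre = 24  [b.pre + A.acc + 9]
24. n8.mk = 12  [C.sig + 5]
25. n14.sig = 11  [C₁.pre - 13]
26. n15.sig = 6  [C₀.sig * 3 - 27]
27. n16.val = true  [terminal]
28. n15.hot = 25  [25]
29. n15.pre = 25  [25]
30. n15.mk = 17  [C.sig + 11]
31. n17.tag = 9  [C₁.mk + C₁.hot - 33]
32. n17.cnt = 21  [C₀.sig + 10]
33. n17.val = 10  [C₁.pre - 15]
34. n18.val = 9  [terminal]
35. n19.pre = 6  [terminal]
36. n17.depth = 29  [g.val + 20]
37. n20.sig = -9  [B.depth * 2 - 67]
38. n21.val = 12  [terminal]
39. n20.hot = 9  [C.sig + 18]
40. n20.pre = 21  [C.sig + 30]
41. n20.mk = 0  [g.val - 12]
42. n14.hot = 29  [C₀.sig + C₁.mk + 1]
43. n14.pre = -9  [C₁.mk - 26]
44. n14.mk = 17  [C₀.sig * 3 - 16]
45. n2.lab = false  [false]
46. n23.tag = 11  [11]
47. n23.cnt = 17  [17]
48. n23.val = 24  [24]
49. n24.val = 3  [terminal]
50. n25.val = -2  [terminal]
51. n26.fin = 29  [g₀.val + 26]
52. n26.idx = "wy"  ["wy"]
53. n27.pre = -6  [terminal]
54. n26.lab = true  [D.fin > 28]
55. n23.depth = 2  [B.tag + B.cnt - 26]
56. n22.env = 3  [3]
57. n22.idx = "vr"  ["vr"]
58. n22.sig = false  [B.depth > 2]
59. n22.pre = 27  [B.depth + 25]
60. n0.env = 13  [len(S₁.idx) + 11]
61. n0.idx = "qv"  ["qv"]
62. n0.sig = false  [D.lab == true]
63. n0.pre = -9  [S₁.pre + g.val - 61]

29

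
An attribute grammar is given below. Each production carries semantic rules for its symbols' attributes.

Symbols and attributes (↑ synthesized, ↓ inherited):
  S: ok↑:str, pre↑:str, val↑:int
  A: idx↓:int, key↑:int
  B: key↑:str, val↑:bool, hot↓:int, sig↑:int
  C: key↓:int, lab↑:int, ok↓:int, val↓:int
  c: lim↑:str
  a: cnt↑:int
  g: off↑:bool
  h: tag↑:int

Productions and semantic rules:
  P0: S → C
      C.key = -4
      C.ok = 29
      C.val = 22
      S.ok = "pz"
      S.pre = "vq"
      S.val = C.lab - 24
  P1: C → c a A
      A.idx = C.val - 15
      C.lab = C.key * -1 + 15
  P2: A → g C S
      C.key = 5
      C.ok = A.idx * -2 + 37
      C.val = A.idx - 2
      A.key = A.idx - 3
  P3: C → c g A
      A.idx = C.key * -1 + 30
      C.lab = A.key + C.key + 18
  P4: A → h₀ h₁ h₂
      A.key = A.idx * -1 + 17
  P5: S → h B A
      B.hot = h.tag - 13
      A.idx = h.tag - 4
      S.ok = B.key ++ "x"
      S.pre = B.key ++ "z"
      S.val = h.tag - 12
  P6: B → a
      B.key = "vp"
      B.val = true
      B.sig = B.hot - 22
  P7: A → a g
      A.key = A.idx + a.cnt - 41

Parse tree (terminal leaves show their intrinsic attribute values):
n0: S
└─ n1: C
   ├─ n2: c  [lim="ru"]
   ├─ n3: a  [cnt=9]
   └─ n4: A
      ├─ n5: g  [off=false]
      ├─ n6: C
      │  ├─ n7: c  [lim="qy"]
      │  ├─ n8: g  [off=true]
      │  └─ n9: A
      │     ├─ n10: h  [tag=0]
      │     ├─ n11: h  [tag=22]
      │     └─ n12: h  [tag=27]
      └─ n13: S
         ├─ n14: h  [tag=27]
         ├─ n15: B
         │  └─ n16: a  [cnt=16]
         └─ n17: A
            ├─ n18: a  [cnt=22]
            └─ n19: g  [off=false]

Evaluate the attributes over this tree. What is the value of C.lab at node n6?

15

1. n1.key = -4  [-4]
2. n1.ok = 29  [29]
3. n1.val = 22  [22]
4. n2.lim = "ru"  [terminal]
5. n3.cnt = 9  [terminal]
6. n4.idx = 7  [C.val - 15]
7. n5.off = false  [terminal]
8. n6.key = 5  [5]
9. n6.ok = 23  [A.idx * -2 + 37]
10. n6.val = 5  [A.idx - 2]
11. n7.lim = "qy"  [terminal]
12. n8.off = true  [terminal]
13. n9.idx = 25  [C.key * -1 + 30]
14. n10.tag = 0  [terminal]
15. n11.tag = 22  [terminal]
16. n12.tag = 27  [terminal]
17. n9.key = -8  [A.idx * -1 + 17]
18. n6.lab = 15  [A.key + C.key + 18]
19. n14.tag = 27  [terminal]
20. n15.hot = 14  [h.tag - 13]
21. n16.cnt = 16  [terminal]
22. n15.key = "vp"  ["vp"]
23. n15.val = true  [true]
24. n15.sig = -8  [B.hot - 22]
25. n17.idx = 23  [h.tag - 4]
26. n18.cnt = 22  [terminal]
27. n19.off = false  [terminal]
28. n17.key = 4  [A.idx + a.cnt - 41]
29. n13.ok = "vpx"  [B.key ++ "x"]
30. n13.pre = "vpz"  [B.key ++ "z"]
31. n13.val = 15  [h.tag - 12]
32. n4.key = 4  [A.idx - 3]
33. n1.lab = 19  [C.key * -1 + 15]
34. n0.ok = "pz"  ["pz"]
35. n0.pre = "vq"  ["vq"]
36. n0.val = -5  [C.lab - 24]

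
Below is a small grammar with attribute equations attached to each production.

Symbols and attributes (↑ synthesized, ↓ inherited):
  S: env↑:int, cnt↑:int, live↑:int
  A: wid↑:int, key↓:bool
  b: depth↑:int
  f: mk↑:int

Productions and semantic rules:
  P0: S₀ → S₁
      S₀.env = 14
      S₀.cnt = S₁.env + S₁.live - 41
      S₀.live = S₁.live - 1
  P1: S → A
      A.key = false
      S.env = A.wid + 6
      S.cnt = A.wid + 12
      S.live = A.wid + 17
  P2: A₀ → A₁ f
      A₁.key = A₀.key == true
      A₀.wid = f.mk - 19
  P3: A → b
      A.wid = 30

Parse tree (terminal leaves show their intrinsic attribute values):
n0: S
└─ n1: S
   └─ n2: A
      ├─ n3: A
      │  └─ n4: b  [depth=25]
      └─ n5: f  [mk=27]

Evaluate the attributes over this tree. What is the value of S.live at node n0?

1. n2.key = false  [false]
2. n3.key = false  [A₀.key == true]
3. n4.depth = 25  [terminal]
4. n3.wid = 30  [30]
5. n5.mk = 27  [terminal]
6. n2.wid = 8  [f.mk - 19]
7. n1.env = 14  [A.wid + 6]
8. n1.cnt = 20  [A.wid + 12]
9. n1.live = 25  [A.wid + 17]
10. n0.env = 14  [14]
11. n0.cnt = -2  [S₁.env + S₁.live - 41]
12. n0.live = 24  [S₁.live - 1]

24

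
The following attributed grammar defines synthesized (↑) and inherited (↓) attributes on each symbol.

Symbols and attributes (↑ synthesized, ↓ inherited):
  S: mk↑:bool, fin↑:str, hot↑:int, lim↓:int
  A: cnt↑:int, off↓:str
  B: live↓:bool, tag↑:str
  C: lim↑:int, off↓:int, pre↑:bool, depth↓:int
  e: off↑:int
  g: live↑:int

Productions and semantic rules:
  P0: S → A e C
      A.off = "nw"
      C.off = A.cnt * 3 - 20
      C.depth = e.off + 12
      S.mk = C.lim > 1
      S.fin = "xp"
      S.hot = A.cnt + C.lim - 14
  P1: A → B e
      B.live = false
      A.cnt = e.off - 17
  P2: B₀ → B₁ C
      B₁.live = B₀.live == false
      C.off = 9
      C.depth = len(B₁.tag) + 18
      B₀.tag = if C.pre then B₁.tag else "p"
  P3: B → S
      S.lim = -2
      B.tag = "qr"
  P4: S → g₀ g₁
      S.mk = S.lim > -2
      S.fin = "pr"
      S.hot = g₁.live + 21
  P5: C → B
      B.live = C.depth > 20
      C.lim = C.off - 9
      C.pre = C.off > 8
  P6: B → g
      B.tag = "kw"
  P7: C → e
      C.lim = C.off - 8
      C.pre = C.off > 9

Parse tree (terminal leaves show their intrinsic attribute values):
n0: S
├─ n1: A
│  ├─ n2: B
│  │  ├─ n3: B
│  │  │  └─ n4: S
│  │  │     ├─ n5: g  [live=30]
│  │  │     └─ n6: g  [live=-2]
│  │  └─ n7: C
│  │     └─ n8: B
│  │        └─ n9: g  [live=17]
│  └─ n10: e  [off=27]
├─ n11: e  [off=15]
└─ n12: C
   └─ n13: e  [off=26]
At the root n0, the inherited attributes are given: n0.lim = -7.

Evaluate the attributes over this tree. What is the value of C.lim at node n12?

2

1. n0.lim = -7  [given at root]
2. n1.off = "nw"  ["nw"]
3. n2.live = false  [false]
4. n3.live = true  [B₀.live == false]
5. n4.lim = -2  [-2]
6. n5.live = 30  [terminal]
7. n6.live = -2  [terminal]
8. n4.mk = false  [S.lim > -2]
9. n4.fin = "pr"  ["pr"]
10. n4.hot = 19  [g₁.live + 21]
11. n3.tag = "qr"  ["qr"]
12. n7.off = 9  [9]
13. n7.depth = 20  [len(B₁.tag) + 18]
14. n8.live = false  [C.depth > 20]
15. n9.live = 17  [terminal]
16. n8.tag = "kw"  ["kw"]
17. n7.lim = 0  [C.off - 9]
18. n7.pre = true  [C.off > 8]
19. n2.tag = "qr"  [if C.pre then B₁.tag else "p"]
20. n10.off = 27  [terminal]
21. n1.cnt = 10  [e.off - 17]
22. n11.off = 15  [terminal]
23. n12.off = 10  [A.cnt * 3 - 20]
24. n12.depth = 27  [e.off + 12]
25. n13.off = 26  [terminal]
26. n12.lim = 2  [C.off - 8]
27. n12.pre = true  [C.off > 9]
28. n0.mk = true  [C.lim > 1]
29. n0.fin = "xp"  ["xp"]
30. n0.hot = -2  [A.cnt + C.lim - 14]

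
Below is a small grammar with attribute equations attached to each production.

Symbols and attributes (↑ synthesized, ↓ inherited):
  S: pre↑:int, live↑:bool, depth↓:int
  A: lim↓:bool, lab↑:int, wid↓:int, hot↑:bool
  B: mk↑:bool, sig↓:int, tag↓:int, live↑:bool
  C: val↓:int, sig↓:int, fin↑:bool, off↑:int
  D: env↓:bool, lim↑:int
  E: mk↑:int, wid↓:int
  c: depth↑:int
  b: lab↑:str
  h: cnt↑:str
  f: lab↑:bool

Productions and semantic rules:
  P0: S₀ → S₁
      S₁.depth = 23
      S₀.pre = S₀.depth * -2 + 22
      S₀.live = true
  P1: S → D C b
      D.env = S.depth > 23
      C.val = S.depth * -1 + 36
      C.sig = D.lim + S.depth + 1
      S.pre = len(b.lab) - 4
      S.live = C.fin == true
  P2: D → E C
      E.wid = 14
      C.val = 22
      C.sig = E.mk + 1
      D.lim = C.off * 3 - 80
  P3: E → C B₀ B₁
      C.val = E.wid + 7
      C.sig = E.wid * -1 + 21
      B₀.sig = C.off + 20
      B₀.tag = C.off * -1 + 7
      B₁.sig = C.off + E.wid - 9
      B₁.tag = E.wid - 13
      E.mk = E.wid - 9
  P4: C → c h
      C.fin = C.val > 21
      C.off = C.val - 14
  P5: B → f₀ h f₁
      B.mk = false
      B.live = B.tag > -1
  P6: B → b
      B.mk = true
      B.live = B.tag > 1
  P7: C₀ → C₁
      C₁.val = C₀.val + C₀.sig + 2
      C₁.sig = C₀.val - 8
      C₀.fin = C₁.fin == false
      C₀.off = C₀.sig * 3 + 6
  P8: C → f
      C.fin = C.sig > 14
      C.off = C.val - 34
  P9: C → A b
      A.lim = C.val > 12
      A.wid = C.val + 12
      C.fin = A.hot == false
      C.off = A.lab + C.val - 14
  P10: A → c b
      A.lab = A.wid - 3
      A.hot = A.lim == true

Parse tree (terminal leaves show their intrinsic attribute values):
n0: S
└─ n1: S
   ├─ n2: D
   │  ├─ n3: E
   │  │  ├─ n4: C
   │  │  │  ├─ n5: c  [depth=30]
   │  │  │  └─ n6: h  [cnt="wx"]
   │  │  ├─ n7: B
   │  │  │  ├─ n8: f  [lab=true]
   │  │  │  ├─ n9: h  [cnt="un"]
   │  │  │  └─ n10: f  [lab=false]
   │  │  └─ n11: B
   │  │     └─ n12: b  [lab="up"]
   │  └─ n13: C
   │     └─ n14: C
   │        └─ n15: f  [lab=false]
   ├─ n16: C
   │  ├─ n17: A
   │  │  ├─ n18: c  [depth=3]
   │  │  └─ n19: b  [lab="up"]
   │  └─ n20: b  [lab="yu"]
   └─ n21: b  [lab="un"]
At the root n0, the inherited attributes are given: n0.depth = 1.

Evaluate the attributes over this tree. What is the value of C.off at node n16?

1. n0.depth = 1  [given at root]
2. n1.depth = 23  [23]
3. n2.env = false  [S.depth > 23]
4. n3.wid = 14  [14]
5. n4.val = 21  [E.wid + 7]
6. n4.sig = 7  [E.wid * -1 + 21]
7. n5.depth = 30  [terminal]
8. n6.cnt = "wx"  [terminal]
9. n4.fin = false  [C.val > 21]
10. n4.off = 7  [C.val - 14]
11. n7.sig = 27  [C.off + 20]
12. n7.tag = 0  [C.off * -1 + 7]
13. n8.lab = true  [terminal]
14. n9.cnt = "un"  [terminal]
15. n10.lab = false  [terminal]
16. n7.mk = false  [false]
17. n7.live = true  [B.tag > -1]
18. n11.sig = 12  [C.off + E.wid - 9]
19. n11.tag = 1  [E.wid - 13]
20. n12.lab = "up"  [terminal]
21. n11.mk = true  [true]
22. n11.live = false  [B.tag > 1]
23. n3.mk = 5  [E.wid - 9]
24. n13.val = 22  [22]
25. n13.sig = 6  [E.mk + 1]
26. n14.val = 30  [C₀.val + C₀.sig + 2]
27. n14.sig = 14  [C₀.val - 8]
28. n15.lab = false  [terminal]
29. n14.fin = false  [C.sig > 14]
30. n14.off = -4  [C.val - 34]
31. n13.fin = true  [C₁.fin == false]
32. n13.off = 24  [C₀.sig * 3 + 6]
33. n2.lim = -8  [C.off * 3 - 80]
34. n16.val = 13  [S.depth * -1 + 36]
35. n16.sig = 16  [D.lim + S.depth + 1]
36. n17.lim = true  [C.val > 12]
37. n17.wid = 25  [C.val + 12]
38. n18.depth = 3  [terminal]
39. n19.lab = "up"  [terminal]
40. n17.lab = 22  [A.wid - 3]
41. n17.hot = true  [A.lim == true]
42. n20.lab = "yu"  [terminal]
43. n16.fin = false  [A.hot == false]
44. n16.off = 21  [A.lab + C.val - 14]
45. n21.lab = "un"  [terminal]
46. n1.pre = -2  [len(b.lab) - 4]
47. n1.live = false  [C.fin == true]
48. n0.pre = 20  [S₀.depth * -2 + 22]
49. n0.live = true  [true]

21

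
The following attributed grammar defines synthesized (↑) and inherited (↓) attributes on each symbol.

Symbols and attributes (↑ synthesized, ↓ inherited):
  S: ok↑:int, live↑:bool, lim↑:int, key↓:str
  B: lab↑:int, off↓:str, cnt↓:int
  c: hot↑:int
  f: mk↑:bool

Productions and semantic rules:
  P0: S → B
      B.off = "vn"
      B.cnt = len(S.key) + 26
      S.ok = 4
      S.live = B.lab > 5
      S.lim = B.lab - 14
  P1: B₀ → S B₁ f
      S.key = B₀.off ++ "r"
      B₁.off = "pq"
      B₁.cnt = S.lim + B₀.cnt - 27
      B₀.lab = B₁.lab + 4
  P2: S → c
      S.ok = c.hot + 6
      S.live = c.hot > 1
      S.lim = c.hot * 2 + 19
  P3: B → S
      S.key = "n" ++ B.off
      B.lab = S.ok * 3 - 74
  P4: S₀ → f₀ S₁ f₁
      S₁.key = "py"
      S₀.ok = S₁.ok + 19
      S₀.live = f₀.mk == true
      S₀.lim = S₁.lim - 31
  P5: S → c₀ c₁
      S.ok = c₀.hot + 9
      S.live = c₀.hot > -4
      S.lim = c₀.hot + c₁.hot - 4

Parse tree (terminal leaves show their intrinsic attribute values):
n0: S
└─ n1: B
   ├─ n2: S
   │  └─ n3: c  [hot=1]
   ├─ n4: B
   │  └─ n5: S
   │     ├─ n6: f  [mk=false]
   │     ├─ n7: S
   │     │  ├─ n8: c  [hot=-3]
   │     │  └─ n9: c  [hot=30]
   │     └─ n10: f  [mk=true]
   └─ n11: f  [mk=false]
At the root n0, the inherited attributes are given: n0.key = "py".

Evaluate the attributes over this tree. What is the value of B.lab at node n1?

1. n0.key = "py"  [given at root]
2. n1.off = "vn"  ["vn"]
3. n1.cnt = 28  [len(S.key) + 26]
4. n2.key = "vnr"  [B₀.off ++ "r"]
5. n3.hot = 1  [terminal]
6. n2.ok = 7  [c.hot + 6]
7. n2.live = false  [c.hot > 1]
8. n2.lim = 21  [c.hot * 2 + 19]
9. n4.off = "pq"  ["pq"]
10. n4.cnt = 22  [S.lim + B₀.cnt - 27]
11. n5.key = "npq"  ["n" ++ B.off]
12. n6.mk = false  [terminal]
13. n7.key = "py"  ["py"]
14. n8.hot = -3  [terminal]
15. n9.hot = 30  [terminal]
16. n7.ok = 6  [c₀.hot + 9]
17. n7.live = true  [c₀.hot > -4]
18. n7.lim = 23  [c₀.hot + c₁.hot - 4]
19. n10.mk = true  [terminal]
20. n5.ok = 25  [S₁.ok + 19]
21. n5.live = false  [f₀.mk == true]
22. n5.lim = -8  [S₁.lim - 31]
23. n4.lab = 1  [S.ok * 3 - 74]
24. n11.mk = false  [terminal]
25. n1.lab = 5  [B₁.lab + 4]
26. n0.ok = 4  [4]
27. n0.live = false  [B.lab > 5]
28. n0.lim = -9  [B.lab - 14]

5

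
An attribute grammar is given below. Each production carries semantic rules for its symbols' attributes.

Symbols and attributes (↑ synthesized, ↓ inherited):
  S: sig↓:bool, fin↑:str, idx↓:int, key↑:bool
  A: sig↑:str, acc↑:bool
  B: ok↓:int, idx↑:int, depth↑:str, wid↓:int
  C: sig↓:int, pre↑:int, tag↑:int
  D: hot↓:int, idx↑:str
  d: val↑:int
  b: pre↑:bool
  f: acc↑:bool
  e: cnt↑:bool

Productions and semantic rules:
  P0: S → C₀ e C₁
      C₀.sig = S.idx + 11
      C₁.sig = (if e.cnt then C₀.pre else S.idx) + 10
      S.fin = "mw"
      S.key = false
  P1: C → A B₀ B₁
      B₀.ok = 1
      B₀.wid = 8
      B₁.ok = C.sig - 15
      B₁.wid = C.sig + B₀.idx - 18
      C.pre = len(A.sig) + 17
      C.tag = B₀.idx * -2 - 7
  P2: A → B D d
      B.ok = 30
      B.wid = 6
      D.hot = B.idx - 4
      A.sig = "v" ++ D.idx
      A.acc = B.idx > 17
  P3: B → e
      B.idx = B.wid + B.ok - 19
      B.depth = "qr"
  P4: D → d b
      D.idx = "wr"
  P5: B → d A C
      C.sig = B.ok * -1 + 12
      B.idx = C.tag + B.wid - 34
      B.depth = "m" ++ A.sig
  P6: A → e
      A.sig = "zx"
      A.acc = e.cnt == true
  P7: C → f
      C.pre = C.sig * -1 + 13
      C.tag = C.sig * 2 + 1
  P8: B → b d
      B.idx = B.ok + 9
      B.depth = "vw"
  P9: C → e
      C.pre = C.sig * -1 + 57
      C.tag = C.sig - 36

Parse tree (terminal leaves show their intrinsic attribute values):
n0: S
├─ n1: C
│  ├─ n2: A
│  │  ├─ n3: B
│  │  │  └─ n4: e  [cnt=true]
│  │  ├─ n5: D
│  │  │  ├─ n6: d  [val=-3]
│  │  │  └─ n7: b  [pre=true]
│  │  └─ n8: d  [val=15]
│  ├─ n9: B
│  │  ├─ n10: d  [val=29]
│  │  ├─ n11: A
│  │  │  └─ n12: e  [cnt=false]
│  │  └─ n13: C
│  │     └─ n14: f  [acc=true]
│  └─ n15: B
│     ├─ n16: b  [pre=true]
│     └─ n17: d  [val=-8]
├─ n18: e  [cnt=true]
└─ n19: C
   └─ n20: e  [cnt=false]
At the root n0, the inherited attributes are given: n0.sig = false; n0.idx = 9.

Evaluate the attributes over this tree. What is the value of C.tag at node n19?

-6

1. n0.sig = false  [given at root]
2. n0.idx = 9  [given at root]
3. n1.sig = 20  [S.idx + 11]
4. n3.ok = 30  [30]
5. n3.wid = 6  [6]
6. n4.cnt = true  [terminal]
7. n3.idx = 17  [B.wid + B.ok - 19]
8. n3.depth = "qr"  ["qr"]
9. n5.hot = 13  [B.idx - 4]
10. n6.val = -3  [terminal]
11. n7.pre = true  [terminal]
12. n5.idx = "wr"  ["wr"]
13. n8.val = 15  [terminal]
14. n2.sig = "vwr"  ["v" ++ D.idx]
15. n2.acc = false  [B.idx > 17]
16. n9.ok = 1  [1]
17. n9.wid = 8  [8]
18. n10.val = 29  [terminal]
19. n12.cnt = false  [terminal]
20. n11.sig = "zx"  ["zx"]
21. n11.acc = false  [e.cnt == true]
22. n13.sig = 11  [B.ok * -1 + 12]
23. n14.acc = true  [terminal]
24. n13.pre = 2  [C.sig * -1 + 13]
25. n13.tag = 23  [C.sig * 2 + 1]
26. n9.idx = -3  [C.tag + B.wid - 34]
27. n9.depth = "mzx"  ["m" ++ A.sig]
28. n15.ok = 5  [C.sig - 15]
29. n15.wid = -1  [C.sig + B₀.idx - 18]
30. n16.pre = true  [terminal]
31. n17.val = -8  [terminal]
32. n15.idx = 14  [B.ok + 9]
33. n15.depth = "vw"  ["vw"]
34. n1.pre = 20  [len(A.sig) + 17]
35. n1.tag = -1  [B₀.idx * -2 - 7]
36. n18.cnt = true  [terminal]
37. n19.sig = 30  [(if e.cnt then C₀.pre else S.idx) + 10]
38. n20.cnt = false  [terminal]
39. n19.pre = 27  [C.sig * -1 + 57]
40. n19.tag = -6  [C.sig - 36]
41. n0.fin = "mw"  ["mw"]
42. n0.key = false  [false]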